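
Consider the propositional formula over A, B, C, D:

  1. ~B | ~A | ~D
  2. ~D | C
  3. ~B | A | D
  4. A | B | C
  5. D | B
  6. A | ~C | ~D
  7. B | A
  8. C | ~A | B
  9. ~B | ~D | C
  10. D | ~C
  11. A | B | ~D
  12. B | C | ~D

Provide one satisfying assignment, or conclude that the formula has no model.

A=1; B=1; C=0; D=0

Case D = 0:
Unit clause (B) forces B = 1.
Unit clause (A) forces A = 1.
Unit clause (~C) forces C = 0.
All clauses are satisfied.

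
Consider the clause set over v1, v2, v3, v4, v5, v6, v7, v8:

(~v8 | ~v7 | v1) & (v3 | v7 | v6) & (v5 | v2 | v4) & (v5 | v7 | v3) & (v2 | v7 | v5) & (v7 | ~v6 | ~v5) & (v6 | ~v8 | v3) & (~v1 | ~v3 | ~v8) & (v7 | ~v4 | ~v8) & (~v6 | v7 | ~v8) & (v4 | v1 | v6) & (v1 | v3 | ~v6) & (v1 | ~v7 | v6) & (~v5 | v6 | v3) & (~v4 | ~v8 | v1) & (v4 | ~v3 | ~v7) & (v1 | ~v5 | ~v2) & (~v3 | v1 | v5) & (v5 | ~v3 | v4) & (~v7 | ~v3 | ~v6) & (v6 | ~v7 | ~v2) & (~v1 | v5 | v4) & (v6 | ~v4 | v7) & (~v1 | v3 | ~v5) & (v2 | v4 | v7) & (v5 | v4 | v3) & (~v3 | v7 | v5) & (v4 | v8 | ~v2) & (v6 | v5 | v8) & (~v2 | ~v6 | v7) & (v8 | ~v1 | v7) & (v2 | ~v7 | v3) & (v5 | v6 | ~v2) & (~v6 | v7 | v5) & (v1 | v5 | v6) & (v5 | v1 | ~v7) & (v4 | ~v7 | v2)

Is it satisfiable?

Yes, satisfiable

Suppose v8 = 0.
Suppose v4 = 1.
Suppose v6 = 1.
Suppose v7 = 1.
(~v3) alone gives v3 = 0.
(v1) alone gives v1 = 1.
(~v5) alone gives v5 = 0.
(v2) alone gives v2 = 1.
Every clause now holds.
A satisfying assignment: v1 ↦ 1, v2 ↦ 1, v3 ↦ 0, v4 ↦ 1, v5 ↦ 0, v6 ↦ 1, v7 ↦ 1, v8 ↦ 0.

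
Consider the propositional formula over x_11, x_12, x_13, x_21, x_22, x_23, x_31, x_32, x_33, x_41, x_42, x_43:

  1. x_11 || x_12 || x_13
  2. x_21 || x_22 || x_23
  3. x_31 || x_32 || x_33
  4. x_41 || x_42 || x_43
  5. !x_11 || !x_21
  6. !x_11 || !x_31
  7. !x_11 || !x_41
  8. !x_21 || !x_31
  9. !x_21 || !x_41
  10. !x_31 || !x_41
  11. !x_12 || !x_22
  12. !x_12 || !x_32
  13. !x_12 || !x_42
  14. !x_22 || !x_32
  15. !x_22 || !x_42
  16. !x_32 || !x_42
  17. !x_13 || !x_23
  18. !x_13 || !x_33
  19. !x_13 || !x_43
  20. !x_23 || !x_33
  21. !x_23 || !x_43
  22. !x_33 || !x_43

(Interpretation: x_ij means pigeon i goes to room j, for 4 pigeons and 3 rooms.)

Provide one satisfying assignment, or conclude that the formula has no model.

Try x_11 = false.
Try x_12 = true.
From the singleton clause (!x_22), x_22 = false.
From the singleton clause (!x_32), x_32 = false.
From the singleton clause (!x_42), x_42 = false.
Try x_21 = true.
From the singleton clause (!x_31), x_31 = false.
From the singleton clause (x_33), x_33 = true.
From the singleton clause (!x_41), x_41 = false.
From the singleton clause (x_43), x_43 = true.
But (!x_43) is also a unit clause — contradiction.
Undo x_21 and try x_21 = false.
From the singleton clause (x_23), x_23 = true.
From the singleton clause (!x_13), x_13 = false.
From the singleton clause (!x_33), x_33 = false.
From the singleton clause (x_31), x_31 = true.
From the singleton clause (!x_41), x_41 = false.
From the singleton clause (x_43), x_43 = true.
But (!x_43) is also a unit clause — contradiction.
Both values of x_21 lead to a conflict.
Undo x_12 and try x_12 = false.
From the singleton clause (x_13), x_13 = true.
From the singleton clause (!x_23), x_23 = false.
From the singleton clause (!x_33), x_33 = false.
From the singleton clause (!x_43), x_43 = false.
Try x_21 = true.
From the singleton clause (!x_31), x_31 = false.
From the singleton clause (x_32), x_32 = true.
From the singleton clause (!x_41), x_41 = false.
From the singleton clause (x_42), x_42 = true.
But (!x_42) is also a unit clause — contradiction.
Undo x_21 and try x_21 = false.
From the singleton clause (x_22), x_22 = true.
From the singleton clause (!x_32), x_32 = false.
From the singleton clause (x_31), x_31 = true.
From the singleton clause (!x_41), x_41 = false.
From the singleton clause (x_42), x_42 = true.
But (!x_42) is also a unit clause — contradiction.
Both values of x_21 lead to a conflict.
Both values of x_12 lead to a conflict.
Undo x_11 and try x_11 = true.
From the singleton clause (!x_21), x_21 = false.
From the singleton clause (!x_31), x_31 = false.
From the singleton clause (!x_41), x_41 = false.
Try x_22 = true.
From the singleton clause (!x_12), x_12 = false.
From the singleton clause (!x_32), x_32 = false.
From the singleton clause (x_33), x_33 = true.
From the singleton clause (!x_42), x_42 = false.
From the singleton clause (x_43), x_43 = true.
But (!x_43) is also a unit clause — contradiction.
Undo x_22 and try x_22 = false.
From the singleton clause (x_23), x_23 = true.
From the singleton clause (!x_13), x_13 = false.
From the singleton clause (!x_33), x_33 = false.
From the singleton clause (x_32), x_32 = true.
From the singleton clause (!x_12), x_12 = false.
From the singleton clause (!x_42), x_42 = false.
From the singleton clause (x_43), x_43 = true.
But (!x_43) is also a unit clause — contradiction.
Both values of x_22 lead to a conflict.
Both values of x_11 lead to a conflict.

UNSATISFIABLE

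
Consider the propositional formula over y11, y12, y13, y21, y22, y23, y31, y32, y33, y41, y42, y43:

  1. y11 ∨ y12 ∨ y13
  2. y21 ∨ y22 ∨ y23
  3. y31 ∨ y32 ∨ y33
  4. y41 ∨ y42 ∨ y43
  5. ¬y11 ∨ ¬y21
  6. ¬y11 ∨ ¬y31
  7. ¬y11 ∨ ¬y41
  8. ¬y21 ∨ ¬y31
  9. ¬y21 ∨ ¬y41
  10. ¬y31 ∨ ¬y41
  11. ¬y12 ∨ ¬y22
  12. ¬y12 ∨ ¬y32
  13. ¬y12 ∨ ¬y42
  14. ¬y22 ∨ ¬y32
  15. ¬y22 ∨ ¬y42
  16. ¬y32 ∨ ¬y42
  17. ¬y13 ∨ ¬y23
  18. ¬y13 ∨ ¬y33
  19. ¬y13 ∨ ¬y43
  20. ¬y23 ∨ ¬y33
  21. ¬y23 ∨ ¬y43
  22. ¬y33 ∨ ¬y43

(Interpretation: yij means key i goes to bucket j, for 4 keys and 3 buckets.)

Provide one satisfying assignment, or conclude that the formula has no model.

Suppose y11 = False.
Suppose y12 = True.
The clause (¬y22) is unit, so y22 = False.
The clause (¬y32) is unit, so y32 = False.
The clause (¬y42) is unit, so y42 = False.
Suppose y21 = True.
The clause (¬y31) is unit, so y31 = False.
The clause (y33) is unit, so y33 = True.
The clause (¬y41) is unit, so y41 = False.
The clause (y43) is unit, so y43 = True.
But (¬y43) is also a unit clause — contradiction.
That branch fails; take y21 = False instead.
The clause (y23) is unit, so y23 = True.
The clause (¬y13) is unit, so y13 = False.
The clause (¬y33) is unit, so y33 = False.
The clause (y31) is unit, so y31 = True.
The clause (¬y41) is unit, so y41 = False.
The clause (y43) is unit, so y43 = True.
But (¬y43) is also a unit clause — contradiction.
Neither y21 = True nor y21 = False works.
That branch fails; take y12 = False instead.
The clause (y13) is unit, so y13 = True.
The clause (¬y23) is unit, so y23 = False.
The clause (¬y33) is unit, so y33 = False.
The clause (¬y43) is unit, so y43 = False.
Suppose y21 = True.
The clause (¬y31) is unit, so y31 = False.
The clause (y32) is unit, so y32 = True.
The clause (¬y41) is unit, so y41 = False.
The clause (y42) is unit, so y42 = True.
But (¬y42) is also a unit clause — contradiction.
That branch fails; take y21 = False instead.
The clause (y22) is unit, so y22 = True.
The clause (¬y32) is unit, so y32 = False.
The clause (y31) is unit, so y31 = True.
The clause (¬y41) is unit, so y41 = False.
The clause (y42) is unit, so y42 = True.
But (¬y42) is also a unit clause — contradiction.
Neither y21 = True nor y21 = False works.
Neither y12 = True nor y12 = False works.
That branch fails; take y11 = True instead.
The clause (¬y21) is unit, so y21 = False.
The clause (¬y31) is unit, so y31 = False.
The clause (¬y41) is unit, so y41 = False.
Suppose y22 = True.
The clause (¬y12) is unit, so y12 = False.
The clause (¬y32) is unit, so y32 = False.
The clause (y33) is unit, so y33 = True.
The clause (¬y42) is unit, so y42 = False.
The clause (y43) is unit, so y43 = True.
But (¬y43) is also a unit clause — contradiction.
That branch fails; take y22 = False instead.
The clause (y23) is unit, so y23 = True.
The clause (¬y13) is unit, so y13 = False.
The clause (¬y33) is unit, so y33 = False.
The clause (y32) is unit, so y32 = True.
The clause (¬y12) is unit, so y12 = False.
The clause (¬y42) is unit, so y42 = False.
The clause (y43) is unit, so y43 = True.
But (¬y43) is also a unit clause — contradiction.
Neither y22 = True nor y22 = False works.
Neither y11 = True nor y11 = False works.

UNSATISFIABLE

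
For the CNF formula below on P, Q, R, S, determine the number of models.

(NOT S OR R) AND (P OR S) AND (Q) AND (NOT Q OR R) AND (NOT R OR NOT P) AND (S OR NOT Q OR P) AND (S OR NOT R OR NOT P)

1

There are 2^4 = 16 truth assignments over (P, Q, R, S).
Split on Q. With Q = true, the clauses containing Q are satisfied and NOT Q drops from the rest; 1 of the 2^3 = 8 assignments to the other variables satisfy what remains.
With Q = false, by the same count on the reduced clause set, 0 assignments work.
Total: 1 + 0 = 1.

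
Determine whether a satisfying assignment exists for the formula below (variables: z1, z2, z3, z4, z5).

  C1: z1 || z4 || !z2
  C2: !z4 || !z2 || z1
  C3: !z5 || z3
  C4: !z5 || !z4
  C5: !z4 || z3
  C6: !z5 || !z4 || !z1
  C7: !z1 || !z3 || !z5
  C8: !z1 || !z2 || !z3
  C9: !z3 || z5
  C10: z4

No

(z4) alone gives z4 = true.
(!z5) alone gives z5 = false.
(z3) alone gives z3 = true.
But (!z3) is also a unit clause — contradiction.
No assignment satisfies every clause.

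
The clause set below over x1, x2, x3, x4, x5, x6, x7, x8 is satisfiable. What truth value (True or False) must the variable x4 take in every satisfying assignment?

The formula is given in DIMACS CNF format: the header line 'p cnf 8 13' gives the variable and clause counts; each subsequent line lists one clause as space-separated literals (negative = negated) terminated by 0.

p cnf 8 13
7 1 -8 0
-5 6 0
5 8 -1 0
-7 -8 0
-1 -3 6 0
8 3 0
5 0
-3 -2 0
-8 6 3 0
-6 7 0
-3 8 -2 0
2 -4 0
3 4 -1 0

Suppose x4 = True.
Unit clause (x5) forces x5 = True.
Unit clause (x6) forces x6 = True.
Unit clause (x7) forces x7 = True.
Unit clause (¬x8) forces x8 = False.
Unit clause (x3) forces x3 = True.
Unit clause (¬x2) forces x2 = False.
Now (x2) is unsatisfied and unit — conflict.
So every satisfying assignment has x4 = False.

False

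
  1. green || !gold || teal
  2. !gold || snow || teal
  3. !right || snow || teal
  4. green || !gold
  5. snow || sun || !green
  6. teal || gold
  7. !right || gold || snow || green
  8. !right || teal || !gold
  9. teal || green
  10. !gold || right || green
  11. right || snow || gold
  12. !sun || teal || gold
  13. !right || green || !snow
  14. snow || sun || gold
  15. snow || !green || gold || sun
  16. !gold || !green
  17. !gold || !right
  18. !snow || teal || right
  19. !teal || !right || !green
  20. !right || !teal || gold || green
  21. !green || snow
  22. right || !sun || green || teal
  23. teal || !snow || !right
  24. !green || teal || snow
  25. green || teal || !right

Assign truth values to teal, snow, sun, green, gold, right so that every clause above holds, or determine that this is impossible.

Suppose green = false.
Unit clause (!gold) forces gold = false.
Unit clause (teal) forces teal = true.
Unit clause (!right) forces right = false.
Unit clause (snow) forces snow = true.
Every clause is now satisfied; sun is unconstrained.

teal: true,  snow: true,  sun: false,  green: false,  gold: false,  right: false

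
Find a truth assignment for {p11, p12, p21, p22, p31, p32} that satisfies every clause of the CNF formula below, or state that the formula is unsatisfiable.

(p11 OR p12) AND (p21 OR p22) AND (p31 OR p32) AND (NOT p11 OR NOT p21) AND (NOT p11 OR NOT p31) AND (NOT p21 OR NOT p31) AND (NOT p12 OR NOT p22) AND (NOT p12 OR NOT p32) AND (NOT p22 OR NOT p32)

Try p11 = true.
From the singleton clause (NOT p21), p21 = false.
From the singleton clause (p22), p22 = true.
From the singleton clause (NOT p31), p31 = false.
From the singleton clause (p32), p32 = true.
Now (NOT p32) is unsatisfied and unit — conflict.
That branch fails; take p11 = false instead.
From the singleton clause (p12), p12 = true.
From the singleton clause (NOT p22), p22 = false.
From the singleton clause (p21), p21 = true.
From the singleton clause (NOT p31), p31 = false.
From the singleton clause (p32), p32 = true.
Now (NOT p32) is unsatisfied and unit — conflict.
Either choice for p11 ends in contradiction.

UNSATISFIABLE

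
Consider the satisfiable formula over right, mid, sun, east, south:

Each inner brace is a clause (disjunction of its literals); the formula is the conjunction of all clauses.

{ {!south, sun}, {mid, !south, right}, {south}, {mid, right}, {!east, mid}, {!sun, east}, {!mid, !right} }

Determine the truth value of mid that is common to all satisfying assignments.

True

Suppose mid = false.
The clause (south) is unit, so south = true.
The clause (sun) is unit, so sun = true.
The clause (right) is unit, so right = true.
The clause (!east) is unit, so east = false.
That conflicts with the unit clause (east).
So every satisfying assignment has mid = True.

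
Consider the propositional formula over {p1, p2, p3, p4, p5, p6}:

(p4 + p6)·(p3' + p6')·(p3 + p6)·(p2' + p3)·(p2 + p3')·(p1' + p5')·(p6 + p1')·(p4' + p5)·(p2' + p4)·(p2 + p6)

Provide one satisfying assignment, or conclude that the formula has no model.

Suppose p4 = 0.
The clause (p6) is unit, so p6 = 1.
The clause (p3') is unit, so p3 = 0.
The clause (p2') is unit, so p2 = 0.
Suppose p1 = 1.
The clause (p5') is unit, so p5 = 0.
This assignment satisfies each clause.

p1 ↦ 1; p2 ↦ 0; p3 ↦ 0; p4 ↦ 0; p5 ↦ 0; p6 ↦ 1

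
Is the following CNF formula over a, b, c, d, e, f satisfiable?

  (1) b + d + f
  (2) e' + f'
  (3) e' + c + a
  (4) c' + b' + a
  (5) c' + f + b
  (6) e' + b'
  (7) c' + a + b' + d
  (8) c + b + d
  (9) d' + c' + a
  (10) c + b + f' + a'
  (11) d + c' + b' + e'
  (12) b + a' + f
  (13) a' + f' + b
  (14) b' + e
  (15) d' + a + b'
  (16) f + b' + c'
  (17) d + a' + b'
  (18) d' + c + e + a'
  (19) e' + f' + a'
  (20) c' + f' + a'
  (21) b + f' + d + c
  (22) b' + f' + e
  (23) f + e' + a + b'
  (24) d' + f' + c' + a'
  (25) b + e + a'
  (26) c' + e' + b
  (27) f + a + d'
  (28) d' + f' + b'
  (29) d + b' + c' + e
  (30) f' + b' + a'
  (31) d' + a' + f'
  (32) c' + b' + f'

Suppose e = 0.
From the singleton clause (b'), b = 0.
From the singleton clause (a'), a = 0.
Suppose d = 1.
From the singleton clause (c'), c = 0.
From the singleton clause (f), f = 1.
This assignment satisfies each clause.
A satisfying assignment: a ↦ 0; b ↦ 0; c ↦ 0; d ↦ 1; e ↦ 0; f ↦ 1.

Satisfiable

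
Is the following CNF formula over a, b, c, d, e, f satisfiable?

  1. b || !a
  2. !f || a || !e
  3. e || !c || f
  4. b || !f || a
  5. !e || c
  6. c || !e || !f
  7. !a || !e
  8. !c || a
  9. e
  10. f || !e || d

Unsatisfiable

(e) alone gives e = true.
(c) alone gives c = true.
(!a) alone gives a = false.
That conflicts with the unit clause (a).
No assignment satisfies every clause.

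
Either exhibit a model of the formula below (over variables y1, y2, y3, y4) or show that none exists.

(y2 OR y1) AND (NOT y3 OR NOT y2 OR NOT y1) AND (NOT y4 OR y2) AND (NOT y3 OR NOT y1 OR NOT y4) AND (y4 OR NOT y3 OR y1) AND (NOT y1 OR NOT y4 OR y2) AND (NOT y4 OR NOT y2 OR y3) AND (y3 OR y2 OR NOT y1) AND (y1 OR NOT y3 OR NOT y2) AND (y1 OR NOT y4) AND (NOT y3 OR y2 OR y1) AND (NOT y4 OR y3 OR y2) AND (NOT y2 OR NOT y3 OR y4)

Suppose y2 = true.
Suppose y3 = false.
(NOT y4) alone gives y4 = false.
Every clause is now satisfied; y1 is unconstrained.

y1=true; y2=true; y3=false; y4=false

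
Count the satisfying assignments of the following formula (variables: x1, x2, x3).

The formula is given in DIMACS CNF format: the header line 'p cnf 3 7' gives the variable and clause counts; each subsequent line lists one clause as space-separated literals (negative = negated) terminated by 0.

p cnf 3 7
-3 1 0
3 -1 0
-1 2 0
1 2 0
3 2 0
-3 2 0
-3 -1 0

There are 2^3 = 8 truth assignments over (x1, x2, x3).
Split on x2. With x2 = True, the clauses containing x2 are satisfied and ¬x2 drops from the rest; 1 of the 2^2 = 4 assignments to the other variables satisfy what remains.
With x2 = False, by the same count on the reduced clause set, 0 assignments work.
(One model: x1=F, x2=T, x3=F.)
Total: 1 + 0 = 1.

1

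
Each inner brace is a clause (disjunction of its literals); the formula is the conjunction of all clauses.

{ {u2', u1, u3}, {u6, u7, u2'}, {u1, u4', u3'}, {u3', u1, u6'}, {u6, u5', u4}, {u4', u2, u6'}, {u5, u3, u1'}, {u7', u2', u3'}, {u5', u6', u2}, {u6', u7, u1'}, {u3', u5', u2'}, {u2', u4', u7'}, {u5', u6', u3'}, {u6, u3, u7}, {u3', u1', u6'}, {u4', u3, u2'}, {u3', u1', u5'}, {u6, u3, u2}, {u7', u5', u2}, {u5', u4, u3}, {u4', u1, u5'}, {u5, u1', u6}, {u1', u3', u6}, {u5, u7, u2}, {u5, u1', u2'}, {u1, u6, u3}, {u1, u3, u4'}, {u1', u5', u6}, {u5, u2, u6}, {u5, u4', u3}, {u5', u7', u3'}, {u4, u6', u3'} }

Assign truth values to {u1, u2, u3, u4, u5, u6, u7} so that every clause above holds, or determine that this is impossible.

u1: 0; u2: 0; u3: 0; u4: 0; u5: 0; u6: 1; u7: 1

Branch on u2: set u2 = 0.
Branch on u4: set u4 = 0.
Branch on u6: set u6 = 1.
From the singleton clause (u5'), u5 = 0.
From the singleton clause (u7), u7 = 1.
From the singleton clause (u3'), u3 = 0.
From the singleton clause (u1'), u1 = 0.
All clauses are satisfied.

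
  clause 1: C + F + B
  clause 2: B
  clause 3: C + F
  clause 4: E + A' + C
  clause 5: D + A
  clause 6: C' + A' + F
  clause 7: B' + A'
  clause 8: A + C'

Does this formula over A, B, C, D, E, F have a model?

(B) alone gives B = 1.
(A') alone gives A = 0.
(D) alone gives D = 1.
(C') alone gives C = 0.
(F) alone gives F = 1.
No clause remains; E is free.
A satisfying assignment: A: 0, B: 1, C: 0, D: 1, E: 0, F: 1.

Yes, satisfiable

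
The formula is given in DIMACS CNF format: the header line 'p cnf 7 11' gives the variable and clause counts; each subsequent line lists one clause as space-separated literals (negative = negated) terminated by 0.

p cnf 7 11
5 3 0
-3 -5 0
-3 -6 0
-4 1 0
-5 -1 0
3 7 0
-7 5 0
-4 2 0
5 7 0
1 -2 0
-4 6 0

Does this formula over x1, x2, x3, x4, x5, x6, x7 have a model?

Satisfiable

Branch on x5: set x5 = True.
The clause (¬x3) is unit, so x3 = False.
The clause (¬x1) is unit, so x1 = False.
The clause (¬x4) is unit, so x4 = False.
The clause (x7) is unit, so x7 = True.
The clause (¬x2) is unit, so x2 = False.
Every clause is now satisfied; x6 is unconstrained.
A satisfying assignment: x1 ↦ False; x2 ↦ False; x3 ↦ False; x4 ↦ False; x5 ↦ True; x6 ↦ True; x7 ↦ True.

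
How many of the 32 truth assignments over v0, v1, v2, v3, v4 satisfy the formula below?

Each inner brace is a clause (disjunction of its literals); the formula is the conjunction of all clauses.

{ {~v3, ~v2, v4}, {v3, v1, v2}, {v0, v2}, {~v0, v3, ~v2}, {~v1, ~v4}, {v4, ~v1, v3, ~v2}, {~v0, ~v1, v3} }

There are 2^5 = 32 truth assignments over (v0, v1, v2, v3, v4).
Split on v1. With v1 = 1, the clauses containing v1 are satisfied and ~v1 drops from the rest; 1 of the 2^4 = 16 assignments to the other variables satisfy what remains.
With v1 = 0, by the same count on the reduced clause set, 6 assignments work.
Total: 1 + 6 = 7.

7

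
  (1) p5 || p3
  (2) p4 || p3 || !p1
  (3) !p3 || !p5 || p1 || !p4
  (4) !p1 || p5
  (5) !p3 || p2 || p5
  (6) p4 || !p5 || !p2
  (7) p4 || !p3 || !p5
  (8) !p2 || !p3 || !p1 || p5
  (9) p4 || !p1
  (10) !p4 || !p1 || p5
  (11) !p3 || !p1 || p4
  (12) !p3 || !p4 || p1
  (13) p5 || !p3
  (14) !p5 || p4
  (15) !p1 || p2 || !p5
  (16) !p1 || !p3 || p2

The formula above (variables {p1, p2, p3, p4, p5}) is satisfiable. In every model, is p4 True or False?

Suppose p4 = false.
(!p1) alone gives p1 = false.
(!p5) alone gives p5 = false.
(p3) alone gives p3 = true.
But (!p3) is also a unit clause — contradiction.
So every satisfying assignment has p4 = True.

True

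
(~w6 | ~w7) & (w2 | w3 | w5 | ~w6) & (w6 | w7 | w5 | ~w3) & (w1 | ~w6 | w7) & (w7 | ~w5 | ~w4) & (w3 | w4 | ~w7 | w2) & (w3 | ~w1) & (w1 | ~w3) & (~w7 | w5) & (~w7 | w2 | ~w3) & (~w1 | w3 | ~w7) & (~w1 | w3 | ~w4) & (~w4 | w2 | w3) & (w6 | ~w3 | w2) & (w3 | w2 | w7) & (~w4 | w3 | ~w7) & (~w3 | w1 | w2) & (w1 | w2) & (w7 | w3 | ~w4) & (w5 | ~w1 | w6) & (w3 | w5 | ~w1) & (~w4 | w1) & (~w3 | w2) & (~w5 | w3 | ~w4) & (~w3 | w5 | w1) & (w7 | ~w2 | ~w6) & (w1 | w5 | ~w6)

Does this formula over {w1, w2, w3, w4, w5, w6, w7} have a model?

Try w6 = 0.
Try w3 = 0.
Unit clause (~w1) forces w1 = 0.
Unit clause (w2) forces w2 = 1.
Unit clause (~w4) forces w4 = 0.
Try w7 = 0.
All clauses hold; w5 can take either value.
A satisfying assignment: w1: 0, w2: 1, w3: 0, w4: 0, w5: 0, w6: 0, w7: 0.

Satisfiable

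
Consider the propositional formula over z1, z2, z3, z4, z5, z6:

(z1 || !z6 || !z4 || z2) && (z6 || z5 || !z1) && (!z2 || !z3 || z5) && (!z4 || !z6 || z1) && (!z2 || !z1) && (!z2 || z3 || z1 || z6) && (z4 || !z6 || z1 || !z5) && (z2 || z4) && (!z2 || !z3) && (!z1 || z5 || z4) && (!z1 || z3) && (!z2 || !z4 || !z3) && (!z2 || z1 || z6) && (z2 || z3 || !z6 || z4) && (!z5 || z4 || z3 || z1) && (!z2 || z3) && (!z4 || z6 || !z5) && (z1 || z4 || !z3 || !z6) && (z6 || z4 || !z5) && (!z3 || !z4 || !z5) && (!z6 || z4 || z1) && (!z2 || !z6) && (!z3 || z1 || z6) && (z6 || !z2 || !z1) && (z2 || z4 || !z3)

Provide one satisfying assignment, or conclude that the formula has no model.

Branch on z2: set z2 = false.
(z4) alone gives z4 = true.
Branch on z1: set z1 = true.
(z3) alone gives z3 = true.
(!z5) alone gives z5 = false.
(z6) alone gives z6 = true.
Every clause now holds.

z1: true; z2: false; z3: true; z4: true; z5: false; z6: true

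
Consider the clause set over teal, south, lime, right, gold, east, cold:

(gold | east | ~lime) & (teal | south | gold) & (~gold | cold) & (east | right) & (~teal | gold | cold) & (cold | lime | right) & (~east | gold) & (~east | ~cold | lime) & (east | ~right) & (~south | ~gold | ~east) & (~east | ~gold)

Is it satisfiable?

Case gold = 0:
Unit clause (~east) forces east = 0.
Unit clause (~lime) forces lime = 0.
Unit clause (right) forces right = 1.
But (~right) is also a unit clause — contradiction.
Backtrack on gold: now try gold = 1.
Unit clause (cold) forces cold = 1.
Unit clause (~east) forces east = 0.
Unit clause (right) forces right = 1.
But (~right) is also a unit clause — contradiction.
Either choice for gold ends in contradiction.
No assignment satisfies every clause.

No, unsatisfiable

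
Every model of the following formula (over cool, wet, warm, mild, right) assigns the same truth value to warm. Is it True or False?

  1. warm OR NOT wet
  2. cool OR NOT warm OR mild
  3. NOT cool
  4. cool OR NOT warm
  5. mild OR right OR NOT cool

False

Suppose warm = true.
The clause (NOT cool) is unit, so cool = false.
But (cool) is also a unit clause — contradiction.
So every satisfying assignment has warm = False.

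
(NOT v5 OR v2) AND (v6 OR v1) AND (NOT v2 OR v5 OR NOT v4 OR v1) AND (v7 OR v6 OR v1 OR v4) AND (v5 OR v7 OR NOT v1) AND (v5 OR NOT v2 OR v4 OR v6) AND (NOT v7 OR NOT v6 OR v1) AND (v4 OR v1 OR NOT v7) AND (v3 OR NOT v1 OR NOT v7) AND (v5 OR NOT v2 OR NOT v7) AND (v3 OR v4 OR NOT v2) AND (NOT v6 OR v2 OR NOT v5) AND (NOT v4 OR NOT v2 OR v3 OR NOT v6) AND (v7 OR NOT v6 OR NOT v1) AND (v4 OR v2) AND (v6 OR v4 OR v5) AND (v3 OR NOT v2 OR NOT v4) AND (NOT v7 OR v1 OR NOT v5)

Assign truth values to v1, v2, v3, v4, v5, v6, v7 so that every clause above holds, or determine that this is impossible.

v1 ↦ true,  v2 ↦ true,  v3 ↦ true,  v4 ↦ false,  v5 ↦ true,  v6 ↦ false,  v7 ↦ false

Try v5 = true.
(v2) alone gives v2 = true.
Try v6 = false.
(v1) alone gives v1 = true.
Try v3 = true.
Every clause is now satisfied; v4, v7 are unconstrained.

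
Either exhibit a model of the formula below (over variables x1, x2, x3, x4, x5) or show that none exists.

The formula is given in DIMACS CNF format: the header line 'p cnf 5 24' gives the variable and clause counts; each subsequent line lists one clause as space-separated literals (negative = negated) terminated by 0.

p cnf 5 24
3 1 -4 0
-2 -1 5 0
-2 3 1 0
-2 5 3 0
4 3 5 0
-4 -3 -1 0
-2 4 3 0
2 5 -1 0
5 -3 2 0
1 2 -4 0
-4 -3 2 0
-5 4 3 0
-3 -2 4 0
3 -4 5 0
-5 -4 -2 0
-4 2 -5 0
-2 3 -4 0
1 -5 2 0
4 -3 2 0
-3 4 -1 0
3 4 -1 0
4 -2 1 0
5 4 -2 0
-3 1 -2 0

Branch on x3: set x3 = True.
Branch on x4: set x4 = False.
The clause (¬x2) is unit, so x2 = False.
That conflicts with the unit clause (x2).
Backtrack on x4: now try x4 = True.
The clause (¬x1) is unit, so x1 = False.
The clause (x2) is unit, so x2 = True.
That conflicts with the unit clause (¬x2).
Either choice for x4 ends in contradiction.
Backtrack on x3: now try x3 = False.
Branch on x1: set x1 = True.
The clause (x4) is unit, so x4 = True.
The clause (x5) is unit, so x5 = True.
The clause (¬x2) is unit, so x2 = False.
That conflicts with the unit clause (x2).
Backtrack on x1: now try x1 = False.
The clause (¬x4) is unit, so x4 = False.
The clause (¬x2) is unit, so x2 = False.
The clause (x5) is unit, so x5 = True.
That conflicts with the unit clause (¬x5).
Either choice for x1 ends in contradiction.
Either choice for x3 ends in contradiction.

UNSATISFIABLE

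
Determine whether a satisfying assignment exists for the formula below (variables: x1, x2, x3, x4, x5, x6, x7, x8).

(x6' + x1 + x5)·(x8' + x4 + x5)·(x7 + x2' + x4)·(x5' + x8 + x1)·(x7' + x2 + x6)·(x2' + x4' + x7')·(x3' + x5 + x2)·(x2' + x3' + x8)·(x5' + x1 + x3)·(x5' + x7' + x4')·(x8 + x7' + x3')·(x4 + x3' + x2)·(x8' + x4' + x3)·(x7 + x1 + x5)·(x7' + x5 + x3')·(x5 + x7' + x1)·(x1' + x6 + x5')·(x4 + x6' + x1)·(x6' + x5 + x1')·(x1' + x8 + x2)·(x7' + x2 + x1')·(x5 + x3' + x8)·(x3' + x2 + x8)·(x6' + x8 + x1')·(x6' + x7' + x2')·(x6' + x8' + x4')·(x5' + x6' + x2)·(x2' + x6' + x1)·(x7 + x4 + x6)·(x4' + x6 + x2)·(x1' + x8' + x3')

Satisfiable

Suppose x6 = 0.
Suppose x7 = 1.
The clause (x2) is unit, so x2 = 1.
The clause (x4') is unit, so x4 = 0.
Suppose x8 = 0.
The clause (x3') is unit, so x3 = 0.
Suppose x5 = 0.
The clause (x1) is unit, so x1 = 1.
Every clause now holds.
A satisfying assignment: x1 ↦ 1,  x2 ↦ 1,  x3 ↦ 0,  x4 ↦ 0,  x5 ↦ 0,  x6 ↦ 0,  x7 ↦ 1,  x8 ↦ 0.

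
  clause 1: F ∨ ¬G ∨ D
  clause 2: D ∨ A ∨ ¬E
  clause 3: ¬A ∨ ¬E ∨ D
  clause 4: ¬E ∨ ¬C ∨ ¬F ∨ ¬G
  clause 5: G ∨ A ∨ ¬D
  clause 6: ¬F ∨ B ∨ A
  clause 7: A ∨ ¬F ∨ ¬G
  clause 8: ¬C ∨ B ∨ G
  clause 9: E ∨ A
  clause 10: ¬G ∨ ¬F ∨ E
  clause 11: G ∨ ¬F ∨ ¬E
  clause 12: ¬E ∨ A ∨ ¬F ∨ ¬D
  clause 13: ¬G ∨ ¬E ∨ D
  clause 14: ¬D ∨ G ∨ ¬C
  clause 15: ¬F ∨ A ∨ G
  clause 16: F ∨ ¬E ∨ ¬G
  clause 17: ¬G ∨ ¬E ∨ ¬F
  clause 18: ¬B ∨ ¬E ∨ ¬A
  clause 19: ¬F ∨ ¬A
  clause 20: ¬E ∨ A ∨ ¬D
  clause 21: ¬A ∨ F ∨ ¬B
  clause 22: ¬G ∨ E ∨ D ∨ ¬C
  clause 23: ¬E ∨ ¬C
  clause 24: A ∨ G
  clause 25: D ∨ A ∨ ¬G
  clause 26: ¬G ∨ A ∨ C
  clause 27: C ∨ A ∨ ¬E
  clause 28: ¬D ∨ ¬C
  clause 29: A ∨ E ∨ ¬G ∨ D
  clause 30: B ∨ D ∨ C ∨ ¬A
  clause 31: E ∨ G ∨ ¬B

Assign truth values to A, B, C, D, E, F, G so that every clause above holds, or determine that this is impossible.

A=True,  B=False,  C=False,  D=True,  E=True,  F=False,  G=False

Try E = True.
Unit clause (¬C) forces C = False.
Unit clause (A) forces A = True.
Unit clause (D) forces D = True.
Unit clause (¬B) forces B = False.
Unit clause (¬F) forces F = False.
Unit clause (¬G) forces G = False.
All clauses are satisfied.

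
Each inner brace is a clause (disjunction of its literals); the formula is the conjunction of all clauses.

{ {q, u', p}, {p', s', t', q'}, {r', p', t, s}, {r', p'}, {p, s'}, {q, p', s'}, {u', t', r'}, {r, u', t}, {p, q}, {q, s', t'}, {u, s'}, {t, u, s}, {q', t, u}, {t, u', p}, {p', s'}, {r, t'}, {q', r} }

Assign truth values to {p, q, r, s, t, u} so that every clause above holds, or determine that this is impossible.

Suppose r = 1.
(p') alone gives p = 0.
(s') alone gives s = 0.
(q) alone gives q = 1.
Suppose u = 0.
(t) alone gives t = 1.
All clauses are satisfied.

p: 0,  q: 1,  r: 1,  s: 0,  t: 1,  u: 0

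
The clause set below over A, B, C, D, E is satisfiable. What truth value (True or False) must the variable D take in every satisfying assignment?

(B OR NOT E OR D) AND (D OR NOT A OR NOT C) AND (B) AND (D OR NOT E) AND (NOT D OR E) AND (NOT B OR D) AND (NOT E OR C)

True

Suppose D = false.
(B) alone gives B = true.
That conflicts with the unit clause (NOT B).
So every satisfying assignment has D = True.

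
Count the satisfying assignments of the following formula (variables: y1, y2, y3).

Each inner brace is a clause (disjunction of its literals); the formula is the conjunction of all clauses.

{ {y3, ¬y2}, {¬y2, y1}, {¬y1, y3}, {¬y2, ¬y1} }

There are 2^3 = 8 truth assignments over (y1, y2, y3).
Split on y2. With y2 = True, the clauses containing y2 are satisfied and ¬y2 drops from the rest; 0 of the 2^2 = 4 assignments to the other variables satisfy what remains.
With y2 = False, by the same count on the reduced clause set, 3 assignments work.
Total: 0 + 3 = 3.

3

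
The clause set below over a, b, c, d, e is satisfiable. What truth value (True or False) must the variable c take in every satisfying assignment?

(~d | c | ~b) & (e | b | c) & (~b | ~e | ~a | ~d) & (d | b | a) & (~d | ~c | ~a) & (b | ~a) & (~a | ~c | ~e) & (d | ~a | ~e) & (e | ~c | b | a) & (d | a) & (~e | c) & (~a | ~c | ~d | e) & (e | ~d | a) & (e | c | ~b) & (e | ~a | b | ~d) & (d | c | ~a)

Suppose c = 0.
Unit clause (~e) forces e = 0.
Unit clause (b) forces b = 1.
But (~b) is also a unit clause — contradiction.
So every satisfying assignment has c = True.

True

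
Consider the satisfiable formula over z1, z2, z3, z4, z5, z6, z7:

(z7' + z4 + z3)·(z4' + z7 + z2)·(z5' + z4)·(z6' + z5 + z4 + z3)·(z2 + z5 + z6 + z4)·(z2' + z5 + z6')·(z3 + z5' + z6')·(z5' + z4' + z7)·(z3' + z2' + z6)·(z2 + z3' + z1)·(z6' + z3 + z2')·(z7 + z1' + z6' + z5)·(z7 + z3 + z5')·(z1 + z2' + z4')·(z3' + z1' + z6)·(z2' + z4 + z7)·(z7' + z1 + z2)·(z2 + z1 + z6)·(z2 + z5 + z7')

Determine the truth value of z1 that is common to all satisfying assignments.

Suppose z1 = 0.
Try z5 = 0.
Try z2 = 0.
The clause (z3') is unit, so z3 = 0.
The clause (z7') is unit, so z7 = 0.
The clause (z4') is unit, so z4 = 0.
The clause (z6') is unit, so z6 = 0.
Now (z6) is unsatisfied and unit — conflict.
So z2 must be the other value — set z2 = 1.
The clause (z6') is unit, so z6 = 0.
The clause (z3') is unit, so z3 = 0.
The clause (z4') is unit, so z4 = 0.
The clause (z7') is unit, so z7 = 0.
Now (z7) is unsatisfied and unit — conflict.
Both values of z2 lead to a conflict.
So z5 must be the other value — set z5 = 1.
The clause (z4) is unit, so z4 = 1.
The clause (z7) is unit, so z7 = 1.
The clause (z2') is unit, so z2 = 0.
Now (z2) is unsatisfied and unit — conflict.
Both values of z5 lead to a conflict.
So every satisfying assignment has z1 = True.

True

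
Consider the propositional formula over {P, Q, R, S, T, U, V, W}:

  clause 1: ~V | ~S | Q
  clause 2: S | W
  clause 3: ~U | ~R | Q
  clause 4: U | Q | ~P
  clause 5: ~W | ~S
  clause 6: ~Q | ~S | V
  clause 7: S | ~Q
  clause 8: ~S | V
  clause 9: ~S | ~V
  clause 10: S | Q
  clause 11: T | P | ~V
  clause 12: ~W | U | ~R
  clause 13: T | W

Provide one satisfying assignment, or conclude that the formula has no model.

Suppose S = 1.
(~W) alone gives W = 0.
(V) alone gives V = 1.
That conflicts with the unit clause (~V).
Undo S and try S = 0.
(W) alone gives W = 1.
(~Q) alone gives Q = 0.
That conflicts with the unit clause (Q).
Both values of S lead to a conflict.

UNSATISFIABLE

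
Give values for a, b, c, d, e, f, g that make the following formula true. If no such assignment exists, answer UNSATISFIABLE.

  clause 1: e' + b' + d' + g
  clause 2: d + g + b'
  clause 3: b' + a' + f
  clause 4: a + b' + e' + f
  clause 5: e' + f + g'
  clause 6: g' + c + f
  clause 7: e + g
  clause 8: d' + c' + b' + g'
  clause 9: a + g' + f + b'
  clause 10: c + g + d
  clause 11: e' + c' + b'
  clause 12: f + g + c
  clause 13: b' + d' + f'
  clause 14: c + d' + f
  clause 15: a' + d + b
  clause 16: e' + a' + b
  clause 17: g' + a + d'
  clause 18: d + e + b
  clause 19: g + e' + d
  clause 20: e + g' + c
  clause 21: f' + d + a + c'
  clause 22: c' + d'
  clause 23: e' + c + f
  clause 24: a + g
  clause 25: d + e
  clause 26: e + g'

Suppose e = 1.
Suppose f = 1.
Suppose c = 0.
Suppose g = 1.
Suppose b = 1.
From the singleton clause (d'), d = 0.
Every clause is now satisfied; a is unconstrained.

a: 1; b: 1; c: 0; d: 0; e: 1; f: 1; g: 1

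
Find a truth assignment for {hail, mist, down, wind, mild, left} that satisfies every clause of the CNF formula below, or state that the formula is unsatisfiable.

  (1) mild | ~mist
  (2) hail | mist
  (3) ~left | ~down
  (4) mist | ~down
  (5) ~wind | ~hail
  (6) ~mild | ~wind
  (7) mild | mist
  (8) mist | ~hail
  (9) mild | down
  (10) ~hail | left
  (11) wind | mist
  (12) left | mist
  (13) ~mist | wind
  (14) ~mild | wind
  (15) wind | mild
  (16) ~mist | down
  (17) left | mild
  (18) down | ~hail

UNSATISFIABLE

Try mild = 1.
The clause (~wind) is unit, so wind = 0.
But (wind) is also a unit clause — contradiction.
That branch fails; take mild = 0 instead.
The clause (~mist) is unit, so mist = 0.
But (mist) is also a unit clause — contradiction.
Both values of mild lead to a conflict.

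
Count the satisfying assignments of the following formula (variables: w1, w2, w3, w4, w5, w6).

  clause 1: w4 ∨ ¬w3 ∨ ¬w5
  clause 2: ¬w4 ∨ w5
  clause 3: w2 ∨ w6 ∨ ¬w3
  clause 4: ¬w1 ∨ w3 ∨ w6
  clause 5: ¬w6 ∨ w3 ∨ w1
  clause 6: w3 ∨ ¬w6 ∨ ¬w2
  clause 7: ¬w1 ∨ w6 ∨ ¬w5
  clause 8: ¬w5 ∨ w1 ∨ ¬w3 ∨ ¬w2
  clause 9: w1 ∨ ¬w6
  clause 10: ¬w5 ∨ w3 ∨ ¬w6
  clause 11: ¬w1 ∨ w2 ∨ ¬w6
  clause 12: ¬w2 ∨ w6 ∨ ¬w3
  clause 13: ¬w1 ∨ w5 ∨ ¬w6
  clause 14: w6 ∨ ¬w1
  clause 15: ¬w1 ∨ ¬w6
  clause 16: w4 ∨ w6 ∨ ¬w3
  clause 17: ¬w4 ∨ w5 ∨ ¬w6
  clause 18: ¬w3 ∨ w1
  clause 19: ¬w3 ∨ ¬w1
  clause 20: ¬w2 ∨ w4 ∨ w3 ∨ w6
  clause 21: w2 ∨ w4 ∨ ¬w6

4

There are 2^6 = 64 truth assignments over (w1, w2, w3, w4, w5, w6).
Split on w4. With w4 = True, the clauses containing w4 are satisfied and ¬w4 drops from the rest; 2 of the 2^5 = 32 assignments to the other variables satisfy what remains.
With w4 = False, by the same count on the reduced clause set, 2 assignments work.
Total: 2 + 2 = 4.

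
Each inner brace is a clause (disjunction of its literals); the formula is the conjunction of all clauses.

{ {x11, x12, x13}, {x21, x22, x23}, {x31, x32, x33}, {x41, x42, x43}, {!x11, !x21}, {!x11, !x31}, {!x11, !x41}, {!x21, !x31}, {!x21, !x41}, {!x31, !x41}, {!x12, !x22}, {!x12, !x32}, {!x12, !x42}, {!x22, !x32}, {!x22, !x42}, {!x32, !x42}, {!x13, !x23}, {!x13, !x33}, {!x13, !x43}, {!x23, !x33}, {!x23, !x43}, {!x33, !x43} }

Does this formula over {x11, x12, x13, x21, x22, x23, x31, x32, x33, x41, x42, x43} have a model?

No

Case x11 = false:
Case x12 = true:
Unit clause (!x22) forces x22 = false.
Unit clause (!x32) forces x32 = false.
Unit clause (!x42) forces x42 = false.
Case x21 = true:
Unit clause (!x31) forces x31 = false.
Unit clause (x33) forces x33 = true.
Unit clause (!x41) forces x41 = false.
Unit clause (x43) forces x43 = true.
Now (!x43) is unsatisfied and unit — conflict.
So x21 must be the other value — set x21 = false.
Unit clause (x23) forces x23 = true.
Unit clause (!x13) forces x13 = false.
Unit clause (!x33) forces x33 = false.
Unit clause (x31) forces x31 = true.
Unit clause (!x41) forces x41 = false.
Unit clause (x43) forces x43 = true.
Now (!x43) is unsatisfied and unit — conflict.
Neither x21 = true nor x21 = false works.
So x12 must be the other value — set x12 = false.
Unit clause (x13) forces x13 = true.
Unit clause (!x23) forces x23 = false.
Unit clause (!x33) forces x33 = false.
Unit clause (!x43) forces x43 = false.
Case x21 = true:
Unit clause (!x31) forces x31 = false.
Unit clause (x32) forces x32 = true.
Unit clause (!x41) forces x41 = false.
Unit clause (x42) forces x42 = true.
Now (!x42) is unsatisfied and unit — conflict.
So x21 must be the other value — set x21 = false.
Unit clause (x22) forces x22 = true.
Unit clause (!x32) forces x32 = false.
Unit clause (x31) forces x31 = true.
Unit clause (!x41) forces x41 = false.
Unit clause (x42) forces x42 = true.
Now (!x42) is unsatisfied and unit — conflict.
Neither x21 = true nor x21 = false works.
Neither x12 = true nor x12 = false works.
So x11 must be the other value — set x11 = true.
Unit clause (!x21) forces x21 = false.
Unit clause (!x31) forces x31 = false.
Unit clause (!x41) forces x41 = false.
Case x22 = true:
Unit clause (!x12) forces x12 = false.
Unit clause (!x32) forces x32 = false.
Unit clause (x33) forces x33 = true.
Unit clause (!x42) forces x42 = false.
Unit clause (x43) forces x43 = true.
Now (!x43) is unsatisfied and unit — conflict.
So x22 must be the other value — set x22 = false.
Unit clause (x23) forces x23 = true.
Unit clause (!x13) forces x13 = false.
Unit clause (!x33) forces x33 = false.
Unit clause (x32) forces x32 = true.
Unit clause (!x12) forces x12 = false.
Unit clause (!x42) forces x42 = false.
Unit clause (x43) forces x43 = true.
Now (!x43) is unsatisfied and unit — conflict.
Neither x22 = true nor x22 = false works.
Neither x11 = true nor x11 = false works.
No assignment satisfies every clause.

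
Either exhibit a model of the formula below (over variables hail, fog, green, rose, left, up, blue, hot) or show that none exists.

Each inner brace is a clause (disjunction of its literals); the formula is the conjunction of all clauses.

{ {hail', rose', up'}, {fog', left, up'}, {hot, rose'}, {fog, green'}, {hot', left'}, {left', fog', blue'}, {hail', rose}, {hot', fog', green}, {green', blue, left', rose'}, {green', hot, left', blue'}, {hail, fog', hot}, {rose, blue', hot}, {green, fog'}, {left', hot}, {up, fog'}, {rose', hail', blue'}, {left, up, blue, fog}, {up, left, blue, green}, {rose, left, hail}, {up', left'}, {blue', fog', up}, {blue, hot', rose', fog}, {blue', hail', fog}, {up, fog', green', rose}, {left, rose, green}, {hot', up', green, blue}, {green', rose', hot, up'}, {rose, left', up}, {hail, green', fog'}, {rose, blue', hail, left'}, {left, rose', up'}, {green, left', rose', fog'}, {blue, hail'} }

hail ↦ 0,  fog ↦ 0,  green ↦ 0,  rose ↦ 1,  left ↦ 0,  up ↦ 0,  blue ↦ 1,  hot ↦ 1

Suppose hot = 1.
From the singleton clause (left'), left = 0.
Suppose fog = 0.
From the singleton clause (green'), green = 0.
From the singleton clause (rose), rose = 1.
From the singleton clause (blue), blue = 1.
From the singleton clause (hail'), hail = 0.
From the singleton clause (up'), up = 0.
Every clause now holds.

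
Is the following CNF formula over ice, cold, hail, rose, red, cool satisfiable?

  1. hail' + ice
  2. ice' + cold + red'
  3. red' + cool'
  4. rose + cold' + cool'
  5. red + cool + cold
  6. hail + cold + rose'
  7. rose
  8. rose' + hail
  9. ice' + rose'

From the singleton clause (rose), rose = 1.
From the singleton clause (hail), hail = 1.
From the singleton clause (ice), ice = 1.
That conflicts with the unit clause (ice').
No assignment satisfies every clause.

No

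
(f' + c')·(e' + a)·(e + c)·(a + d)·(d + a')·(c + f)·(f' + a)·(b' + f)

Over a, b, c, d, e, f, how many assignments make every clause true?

There are 2^6 = 64 truth assignments over (a, b, c, d, e, f).
Split on f. With f = 1, the clauses containing f are satisfied and f' drops from the rest; 2 of the 2^5 = 32 assignments to the other variables satisfy what remains.
With f = 0, by the same count on the reduced clause set, 3 assignments work.
(One model: a=F, b=F, c=T, d=T, e=F, f=F.)
Total: 2 + 3 = 5.

5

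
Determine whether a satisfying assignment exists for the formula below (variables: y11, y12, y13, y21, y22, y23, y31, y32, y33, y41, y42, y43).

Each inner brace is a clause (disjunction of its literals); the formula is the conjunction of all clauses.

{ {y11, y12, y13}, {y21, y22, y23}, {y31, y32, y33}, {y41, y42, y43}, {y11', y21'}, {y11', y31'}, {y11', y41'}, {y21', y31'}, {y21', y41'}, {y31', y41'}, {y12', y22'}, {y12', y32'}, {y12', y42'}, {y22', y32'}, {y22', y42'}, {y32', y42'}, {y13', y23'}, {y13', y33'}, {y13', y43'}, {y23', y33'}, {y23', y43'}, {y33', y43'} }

No

Branch on y11: set y11 = 0.
Branch on y12: set y12 = 1.
The clause (y22') is unit, so y22 = 0.
The clause (y32') is unit, so y32 = 0.
The clause (y42') is unit, so y42 = 0.
Branch on y21: set y21 = 1.
The clause (y31') is unit, so y31 = 0.
The clause (y33) is unit, so y33 = 1.
The clause (y41') is unit, so y41 = 0.
The clause (y43) is unit, so y43 = 1.
That conflicts with the unit clause (y43').
That branch fails; take y21 = 0 instead.
The clause (y23) is unit, so y23 = 1.
The clause (y13') is unit, so y13 = 0.
The clause (y33') is unit, so y33 = 0.
The clause (y31) is unit, so y31 = 1.
The clause (y41') is unit, so y41 = 0.
The clause (y43) is unit, so y43 = 1.
That conflicts with the unit clause (y43').
Both values of y21 lead to a conflict.
That branch fails; take y12 = 0 instead.
The clause (y13) is unit, so y13 = 1.
The clause (y23') is unit, so y23 = 0.
The clause (y33') is unit, so y33 = 0.
The clause (y43') is unit, so y43 = 0.
Branch on y21: set y21 = 1.
The clause (y31') is unit, so y31 = 0.
The clause (y32) is unit, so y32 = 1.
The clause (y41') is unit, so y41 = 0.
The clause (y42) is unit, so y42 = 1.
That conflicts with the unit clause (y42').
That branch fails; take y21 = 0 instead.
The clause (y22) is unit, so y22 = 1.
The clause (y32') is unit, so y32 = 0.
The clause (y31) is unit, so y31 = 1.
The clause (y41') is unit, so y41 = 0.
The clause (y42) is unit, so y42 = 1.
That conflicts with the unit clause (y42').
Both values of y21 lead to a conflict.
Both values of y12 lead to a conflict.
That branch fails; take y11 = 1 instead.
The clause (y21') is unit, so y21 = 0.
The clause (y31') is unit, so y31 = 0.
The clause (y41') is unit, so y41 = 0.
Branch on y22: set y22 = 1.
The clause (y12') is unit, so y12 = 0.
The clause (y32') is unit, so y32 = 0.
The clause (y33) is unit, so y33 = 1.
The clause (y42') is unit, so y42 = 0.
The clause (y43) is unit, so y43 = 1.
That conflicts with the unit clause (y43').
That branch fails; take y22 = 0 instead.
The clause (y23) is unit, so y23 = 1.
The clause (y13') is unit, so y13 = 0.
The clause (y33') is unit, so y33 = 0.
The clause (y32) is unit, so y32 = 1.
The clause (y12') is unit, so y12 = 0.
The clause (y42') is unit, so y42 = 0.
The clause (y43) is unit, so y43 = 1.
That conflicts with the unit clause (y43').
Both values of y22 lead to a conflict.
Both values of y11 lead to a conflict.
No assignment satisfies every clause.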